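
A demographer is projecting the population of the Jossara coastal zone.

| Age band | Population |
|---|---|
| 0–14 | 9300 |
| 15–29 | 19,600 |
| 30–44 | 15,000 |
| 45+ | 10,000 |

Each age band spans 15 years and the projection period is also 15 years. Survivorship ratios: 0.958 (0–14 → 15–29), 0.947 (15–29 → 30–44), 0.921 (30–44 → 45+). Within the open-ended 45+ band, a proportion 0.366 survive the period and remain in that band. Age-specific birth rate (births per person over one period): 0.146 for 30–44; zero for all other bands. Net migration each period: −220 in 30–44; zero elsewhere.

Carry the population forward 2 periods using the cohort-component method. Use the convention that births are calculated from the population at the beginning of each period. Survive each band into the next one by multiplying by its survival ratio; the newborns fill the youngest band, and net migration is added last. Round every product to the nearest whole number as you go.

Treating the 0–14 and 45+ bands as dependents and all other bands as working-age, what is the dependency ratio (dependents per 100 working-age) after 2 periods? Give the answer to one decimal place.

— Period 1 —
Births: 15000 * 0.146 = 2190
15–29: 9300 * 0.958 = 8909
30–44: 19600 * 0.947 = 18561
45+: 15000 * 0.921 + 10000 * 0.366 = 13815 + 3660 = 17475
Net migration: 30–44 − 220 → 18341
Giving 2190 / 8909 / 18341 / 17475.
— Period 2 —
Births: 18341 * 0.146 = 2678
15–29: 2190 * 0.958 = 2098
30–44: 8909 * 0.947 = 8437
45+: 18341 * 0.921 + 17475 * 0.366 = 16892 + 6396 = 23288
Net migration: 30–44 − 220 → 8217
Giving 2678 / 2098 / 8217 / 23288.
Dependents (band 0–14 + band 45+) = 2678 + 23288 = 25966; working-age = 10315; ratio = 25966/10315 × 100 = 251.7

251.7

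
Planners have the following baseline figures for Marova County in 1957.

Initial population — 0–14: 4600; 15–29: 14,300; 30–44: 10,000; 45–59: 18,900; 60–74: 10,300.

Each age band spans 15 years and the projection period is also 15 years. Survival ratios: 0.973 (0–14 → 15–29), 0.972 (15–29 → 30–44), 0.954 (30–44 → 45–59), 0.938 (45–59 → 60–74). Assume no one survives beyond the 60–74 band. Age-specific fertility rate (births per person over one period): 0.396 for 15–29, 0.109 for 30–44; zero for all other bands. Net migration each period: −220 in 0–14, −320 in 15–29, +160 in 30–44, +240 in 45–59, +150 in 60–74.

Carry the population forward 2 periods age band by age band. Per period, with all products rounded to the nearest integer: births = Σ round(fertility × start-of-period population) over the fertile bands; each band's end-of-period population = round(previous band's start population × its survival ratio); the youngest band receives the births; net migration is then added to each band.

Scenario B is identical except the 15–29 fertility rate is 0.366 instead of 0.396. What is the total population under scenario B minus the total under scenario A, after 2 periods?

-543

— Period 1 —
Births: 14300 * 0.396 = 5663, 10000 * 0.109 = 1090 ⇒ total 6753
15–29: 4600 * 0.973 = 4476
30–44: 14300 * 0.972 = 13900
45–59: 10000 * 0.954 = 9540
60–74: 18900 * 0.938 = 17728
Net migration: 0–14 − 220 → 6533; 15–29 − 320 → 4156; 30–44 + 160 → 14060; 45–59 + 240 → 9780; 60–74 + 150 → 17878
Population now: 0–14=6533, 15–29=4156, 30–44=14060, 45–59=9780, 60–74=17878
— Period 2 —
Births: 4156 * 0.396 = 1646, 14060 * 0.109 = 1533 ⇒ total 3179
15–29: 6533 * 0.973 = 6357
30–44: 4156 * 0.972 = 4040
45–59: 14060 * 0.954 = 13413
60–74: 9780 * 0.938 = 9174
Net migration: 0–14 − 220 → 2959; 15–29 − 320 → 6037; 30–44 + 160 → 4200; 45–59 + 240 → 13653; 60–74 + 150 → 9324
Population now: 0–14=2959, 15–29=6037, 30–44=4200, 45–59=13653, 60–74=9324
Scenario A total after 2 periods: 36173
Scenario B projection —
— Period 1 —
Births: 14300 * 0.366 = 5234, 10000 * 0.109 = 1090 ⇒ total 6324
15–29: 4600 * 0.973 = 4476
30–44: 14300 * 0.972 = 13900
45–59: 10000 * 0.954 = 9540
60–74: 18900 * 0.938 = 17728
Net migration: 0–14 − 220 → 6104; 15–29 − 320 → 4156; 30–44 + 160 → 14060; 45–59 + 240 → 9780; 60–74 + 150 → 17878
Population now: 0–14=6104, 15–29=4156, 30–44=14060, 45–59=9780, 60–74=17878
— Period 2 —
Births: 4156 * 0.366 = 1521, 14060 * 0.109 = 1533 ⇒ total 3054
15–29: 6104 * 0.973 = 5939
30–44: 4156 * 0.972 = 4040
45–59: 14060 * 0.954 = 13413
60–74: 9780 * 0.938 = 9174
Net migration: 0–14 − 220 → 2834; 15–29 − 320 → 5619; 30–44 + 160 → 4200; 45–59 + 240 → 13653; 60–74 + 150 → 9324
Population now: 0–14=2834, 15–29=5619, 30–44=4200, 45–59=13653, 60–74=9324
Scenario B total after 2 periods: 35630
Difference B − A = 35630 − 36173 = -543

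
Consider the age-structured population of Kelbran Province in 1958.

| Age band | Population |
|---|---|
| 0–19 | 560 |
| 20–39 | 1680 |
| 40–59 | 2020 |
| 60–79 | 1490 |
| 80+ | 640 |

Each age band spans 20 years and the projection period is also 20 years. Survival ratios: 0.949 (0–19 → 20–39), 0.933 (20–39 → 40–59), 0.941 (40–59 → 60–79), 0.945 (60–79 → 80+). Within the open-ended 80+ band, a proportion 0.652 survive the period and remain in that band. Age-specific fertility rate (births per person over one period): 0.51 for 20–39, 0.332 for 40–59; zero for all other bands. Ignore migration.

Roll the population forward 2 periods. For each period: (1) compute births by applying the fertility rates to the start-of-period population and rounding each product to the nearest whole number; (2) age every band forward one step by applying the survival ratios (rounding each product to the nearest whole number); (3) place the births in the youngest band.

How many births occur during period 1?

Period 1:
Births: 1680 × 0.51 = 857  |  2020 × 0.332 = 671 → total 1528
20–39: 560 × 0.949 = 531
40–59: 1680 × 0.933 = 1567
60–79: 2020 × 0.941 = 1901
80+: 1490 × 0.945 + 640 × 0.652 = 1408 + 417 = 1825
End of period: [1528, 531, 1567, 1901, 1825]

1528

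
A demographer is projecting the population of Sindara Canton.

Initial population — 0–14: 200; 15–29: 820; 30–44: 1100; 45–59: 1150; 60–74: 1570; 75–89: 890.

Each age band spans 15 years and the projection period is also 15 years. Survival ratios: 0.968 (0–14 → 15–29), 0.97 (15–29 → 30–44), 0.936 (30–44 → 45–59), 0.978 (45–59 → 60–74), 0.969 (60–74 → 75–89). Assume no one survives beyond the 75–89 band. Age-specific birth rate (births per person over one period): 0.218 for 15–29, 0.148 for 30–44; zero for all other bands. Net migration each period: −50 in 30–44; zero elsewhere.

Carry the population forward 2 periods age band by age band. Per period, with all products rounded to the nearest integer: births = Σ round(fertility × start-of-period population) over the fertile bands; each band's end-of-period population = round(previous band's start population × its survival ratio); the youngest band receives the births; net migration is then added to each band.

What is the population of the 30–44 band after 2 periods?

Numbering the bands 1..6 from youngest to oldest:
Period 1:
Births: 820 * 0.218 = 179  |  1100 * 0.148 = 163 → total 342
Band 2: 200 * 0.968 = 194
Band 3: 820 * 0.97 = 795
Band 4: 1100 * 0.936 = 1030
Band 5: 1150 * 0.978 = 1125
Band 6: 1570 * 0.969 = 1521
Net migration: Band 3 − 50 → 745
→ [342, 194, 745, 1030, 1125, 1521]
Period 2:
Births: 194 * 0.218 = 42  |  745 * 0.148 = 110 → total 152
Band 2: 342 * 0.968 = 331
Band 3: 194 * 0.97 = 188
Band 4: 745 * 0.936 = 697
Band 5: 1030 * 0.978 = 1007
Band 6: 1125 * 0.969 = 1090
Net migration: Band 3 − 50 → 138
→ [152, 331, 138, 697, 1007, 1090]

138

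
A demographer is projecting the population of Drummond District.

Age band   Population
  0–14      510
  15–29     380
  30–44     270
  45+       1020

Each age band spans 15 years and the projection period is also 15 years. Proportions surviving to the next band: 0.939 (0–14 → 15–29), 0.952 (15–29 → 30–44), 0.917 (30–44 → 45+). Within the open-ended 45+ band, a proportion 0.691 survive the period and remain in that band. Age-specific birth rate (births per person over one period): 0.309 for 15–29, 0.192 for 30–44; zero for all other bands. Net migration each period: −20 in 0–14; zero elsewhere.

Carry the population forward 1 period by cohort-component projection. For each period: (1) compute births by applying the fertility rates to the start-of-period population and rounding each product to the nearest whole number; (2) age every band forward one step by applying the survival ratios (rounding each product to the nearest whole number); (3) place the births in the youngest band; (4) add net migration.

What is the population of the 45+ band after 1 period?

— Period 1 —
Births: 380 * 0.309 = 117, 270 * 0.192 = 52 → 169
15–29: 510 * 0.939 = 479
30–44: 380 * 0.952 = 362
45+: 270 * 0.917 + 1020 * 0.691 = 248 + 705 = 953
Net migration: 0–14 − 20 → 149
Population now: 0–14=149, 15–29=479, 30–44=362, 45+=953

953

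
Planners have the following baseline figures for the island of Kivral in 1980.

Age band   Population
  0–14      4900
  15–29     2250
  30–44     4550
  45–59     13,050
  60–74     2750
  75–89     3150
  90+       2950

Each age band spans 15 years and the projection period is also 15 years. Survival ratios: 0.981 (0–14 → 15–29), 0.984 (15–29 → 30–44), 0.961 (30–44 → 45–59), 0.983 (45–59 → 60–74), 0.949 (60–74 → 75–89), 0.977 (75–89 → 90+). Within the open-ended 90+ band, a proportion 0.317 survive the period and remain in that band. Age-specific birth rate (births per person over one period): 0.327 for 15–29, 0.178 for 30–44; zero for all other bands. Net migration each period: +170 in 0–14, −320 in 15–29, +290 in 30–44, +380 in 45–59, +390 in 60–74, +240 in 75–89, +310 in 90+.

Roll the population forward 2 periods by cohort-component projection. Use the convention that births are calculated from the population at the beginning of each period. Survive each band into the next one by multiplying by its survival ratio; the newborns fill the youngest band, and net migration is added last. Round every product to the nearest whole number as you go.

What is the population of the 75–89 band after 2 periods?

Numbering the groups 1..7 from youngest to oldest:
[period 1]
Births: 2250 * 0.327 = 736  |  4550 * 0.178 = 810 — total 1546
Group 2: 4900 * 0.981 = 4807
Group 3: 2250 * 0.984 = 2214
Group 4: 4550 * 0.961 = 4373
Group 5: 13050 * 0.983 = 12828
Group 6: 2750 * 0.949 = 2610
Group 7: 3150 * 0.977 + 2950 * 0.317 = 3078 + 935 = 4013
Net migration: Group 1 + 170 → 1716; Group 2 − 320 → 4487; Group 3 + 290 → 2504; Group 4 + 380 → 4753; Group 5 + 390 → 13218; Group 6 + 240 → 2850; Group 7 + 310 → 4323
→ [1716, 4487, 2504, 4753, 13218, 2850, 4323]
[period 2]
Births: 4487 * 0.327 = 1467  |  2504 * 0.178 = 446 — total 1913
Group 2: 1716 * 0.981 = 1683
Group 3: 4487 * 0.984 = 4415
Group 4: 2504 * 0.961 = 2406
Group 5: 4753 * 0.983 = 4672
Group 6: 13218 * 0.949 = 12544
Group 7: 2850 * 0.977 + 4323 * 0.317 = 2784 + 1370 = 4154
Net migration: Group 1 + 170 → 2083; Group 2 − 320 → 1363; Group 3 + 290 → 4705; Group 4 + 380 → 2786; Group 5 + 390 → 5062; Group 6 + 240 → 12784; Group 7 + 310 → 4464
→ [2083, 1363, 4705, 2786, 5062, 12784, 4464]

12784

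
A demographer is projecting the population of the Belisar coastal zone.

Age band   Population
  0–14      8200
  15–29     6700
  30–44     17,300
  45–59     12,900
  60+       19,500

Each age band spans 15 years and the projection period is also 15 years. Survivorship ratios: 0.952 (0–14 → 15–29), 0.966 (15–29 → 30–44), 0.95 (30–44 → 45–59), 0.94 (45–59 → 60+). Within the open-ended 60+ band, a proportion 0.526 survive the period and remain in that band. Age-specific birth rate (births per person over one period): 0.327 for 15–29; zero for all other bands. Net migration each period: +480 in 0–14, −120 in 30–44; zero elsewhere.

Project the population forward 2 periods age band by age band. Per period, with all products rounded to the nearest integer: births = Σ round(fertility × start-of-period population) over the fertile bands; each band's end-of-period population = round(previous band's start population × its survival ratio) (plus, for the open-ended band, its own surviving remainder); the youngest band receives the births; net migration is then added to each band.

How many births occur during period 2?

Period 1:
Births: 6700 * 0.327 = 2191
15–29: 8200 * 0.952 = 7806
30–44: 6700 * 0.966 = 6472
45–59: 17300 * 0.95 = 16435
60+: 12900 * 0.94 + 19500 * 0.526 = 12126 + 10257 = 22383
Net migration: 0–14 + 480 → 2671; 30–44 − 120 → 6352
Population now: 0–14=2671, 15–29=7806, 30–44=6352, 45–59=16435, 60+=22383
Period 2:
Births: 7806 * 0.327 = 2553
15–29: 2671 * 0.952 = 2543
30–44: 7806 * 0.966 = 7541
45–59: 6352 * 0.95 = 6034
60+: 16435 * 0.94 + 22383 * 0.526 = 15449 + 11773 = 27222
Net migration: 0–14 + 480 → 3033; 30–44 − 120 → 7421
Population now: 0–14=3033, 15–29=2543, 30–44=7421, 45–59=6034, 60+=27222

2553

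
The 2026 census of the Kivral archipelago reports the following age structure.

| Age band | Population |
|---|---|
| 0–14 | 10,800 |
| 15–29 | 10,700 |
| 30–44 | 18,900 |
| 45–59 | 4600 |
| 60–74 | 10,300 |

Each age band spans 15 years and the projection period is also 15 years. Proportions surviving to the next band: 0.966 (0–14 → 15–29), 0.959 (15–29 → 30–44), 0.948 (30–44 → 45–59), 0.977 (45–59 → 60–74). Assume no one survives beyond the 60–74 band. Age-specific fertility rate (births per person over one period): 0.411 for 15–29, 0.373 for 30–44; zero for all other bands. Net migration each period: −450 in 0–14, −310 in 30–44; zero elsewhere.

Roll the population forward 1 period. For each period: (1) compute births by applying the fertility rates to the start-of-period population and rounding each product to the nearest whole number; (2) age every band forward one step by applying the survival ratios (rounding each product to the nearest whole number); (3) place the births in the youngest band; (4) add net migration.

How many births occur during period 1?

— Period 1 —
Births: 10700 × 0.411 = 4398  |  18900 × 0.373 = 7050 → 11448
15–29: 10800 × 0.966 = 10433
30–44: 10700 × 0.959 = 10261
45–59: 18900 × 0.948 = 17917
60–74: 4600 × 0.977 = 4494
Net migration: 0–14 − 450 → 10998; 30–44 − 310 → 9951
Giving 10998 / 10433 / 9951 / 17917 / 4494.

11448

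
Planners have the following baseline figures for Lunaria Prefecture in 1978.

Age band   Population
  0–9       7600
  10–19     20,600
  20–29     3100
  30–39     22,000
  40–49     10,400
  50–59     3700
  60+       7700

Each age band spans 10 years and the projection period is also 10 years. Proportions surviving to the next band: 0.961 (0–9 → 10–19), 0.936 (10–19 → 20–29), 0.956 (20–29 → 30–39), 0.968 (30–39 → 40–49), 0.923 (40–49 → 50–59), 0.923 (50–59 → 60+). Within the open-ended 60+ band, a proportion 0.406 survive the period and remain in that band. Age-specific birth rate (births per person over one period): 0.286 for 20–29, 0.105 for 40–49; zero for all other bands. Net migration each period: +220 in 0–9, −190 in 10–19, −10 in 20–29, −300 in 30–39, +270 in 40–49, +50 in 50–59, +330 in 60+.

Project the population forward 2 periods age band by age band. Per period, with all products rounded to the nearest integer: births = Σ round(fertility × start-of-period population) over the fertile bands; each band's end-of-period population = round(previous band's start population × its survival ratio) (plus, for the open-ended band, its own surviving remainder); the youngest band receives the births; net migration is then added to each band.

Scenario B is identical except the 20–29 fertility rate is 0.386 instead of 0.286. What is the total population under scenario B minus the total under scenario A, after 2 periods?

2225

— Period 1 —
Births: 3100 × 0.286 = 887  |  10400 × 0.105 = 1092 — total 1979
10–19: 7600 × 0.961 = 7304
20–29: 20600 × 0.936 = 19282
30–39: 3100 × 0.956 = 2964
40–49: 22000 × 0.968 = 21296
50–59: 10400 × 0.923 = 9599
60+: 3700 × 0.923 + 7700 × 0.406 = 3415 + 3126 = 6541
Net migration: 0–9 + 220 → 2199; 10–19 − 190 → 7114; 20–29 − 10 → 19272; 30–39 − 300 → 2664; 40–49 + 270 → 21566; 50–59 + 50 → 9649; 60+ + 330 → 6871
Population now: 0–9=2199, 10–19=7114, 20–29=19272, 30–39=2664, 40–49=21566, 50–59=9649, 60+=6871
— Period 2 —
Births: 19272 × 0.286 = 5512  |  21566 × 0.105 = 2264 — total 7776
10–19: 2199 × 0.961 = 2113
20–29: 7114 × 0.936 = 6659
30–39: 19272 × 0.956 = 18424
40–49: 2664 × 0.968 = 2579
50–59: 21566 × 0.923 = 19905
60+: 9649 × 0.923 + 6871 × 0.406 = 8906 + 2790 = 11696
Net migration: 0–9 + 220 → 7996; 10–19 − 190 → 1923; 20–29 − 10 → 6649; 30–39 − 300 → 18124; 40–49 + 270 → 2849; 50–59 + 50 → 19955; 60+ + 330 → 12026
Population now: 0–9=7996, 10–19=1923, 20–29=6649, 30–39=18124, 40–49=2849, 50–59=19955, 60+=12026
Scenario A total after 2 periods: 69522
Scenario B projection —
— Period 1 —
Births: 3100 × 0.386 = 1197  |  10400 × 0.105 = 1092 — total 2289
10–19: 7600 × 0.961 = 7304
20–29: 20600 × 0.936 = 19282
30–39: 3100 × 0.956 = 2964
40–49: 22000 × 0.968 = 21296
50–59: 10400 × 0.923 = 9599
60+: 3700 × 0.923 + 7700 × 0.406 = 3415 + 3126 = 6541
Net migration: 0–9 + 220 → 2509; 10–19 − 190 → 7114; 20–29 − 10 → 19272; 30–39 − 300 → 2664; 40–49 + 270 → 21566; 50–59 + 50 → 9649; 60+ + 330 → 6871
Population now: 0–9=2509, 10–19=7114, 20–29=19272, 30–39=2664, 40–49=21566, 50–59=9649, 60+=6871
— Period 2 —
Births: 19272 × 0.386 = 7439  |  21566 × 0.105 = 2264 — total 9703
10–19: 2509 × 0.961 = 2411
20–29: 7114 × 0.936 = 6659
30–39: 19272 × 0.956 = 18424
40–49: 2664 × 0.968 = 2579
50–59: 21566 × 0.923 = 19905
60+: 9649 × 0.923 + 6871 × 0.406 = 8906 + 2790 = 11696
Net migration: 0–9 + 220 → 9923; 10–19 − 190 → 2221; 20–29 − 10 → 6649; 30–39 − 300 → 18124; 40–49 + 270 → 2849; 50–59 + 50 → 19955; 60+ + 330 → 12026
Population now: 0–9=9923, 10–19=2221, 20–29=6649, 30–39=18124, 40–49=2849, 50–59=19955, 60+=12026
Scenario B total after 2 periods: 71747
Difference B − A = 71747 − 69522 = 2225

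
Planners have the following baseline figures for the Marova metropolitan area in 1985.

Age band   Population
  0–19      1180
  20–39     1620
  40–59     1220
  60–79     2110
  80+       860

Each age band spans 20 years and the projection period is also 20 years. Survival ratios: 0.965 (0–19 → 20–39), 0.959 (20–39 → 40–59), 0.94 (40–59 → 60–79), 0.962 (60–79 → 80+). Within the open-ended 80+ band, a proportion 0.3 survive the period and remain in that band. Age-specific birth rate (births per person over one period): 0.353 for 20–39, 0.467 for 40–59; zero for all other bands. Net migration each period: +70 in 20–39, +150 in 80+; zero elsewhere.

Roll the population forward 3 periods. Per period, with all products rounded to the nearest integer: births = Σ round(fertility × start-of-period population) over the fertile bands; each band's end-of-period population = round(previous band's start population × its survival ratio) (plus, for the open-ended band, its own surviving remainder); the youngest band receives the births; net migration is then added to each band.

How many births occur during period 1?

[period 1]
Births: 1620 × 0.353 = 572 ; 1220 × 0.467 = 570 → total 1142
20–39: 1180 × 0.965 = 1139
40–59: 1620 × 0.959 = 1554
60–79: 1220 × 0.94 = 1147
80+: 2110 × 0.962 + 860 × 0.3 = 2030 + 258 = 2288
Net migration: 20–39 + 70 → 1209; 80+ + 150 → 2438
→ [1142, 1209, 1554, 1147, 2438]

1142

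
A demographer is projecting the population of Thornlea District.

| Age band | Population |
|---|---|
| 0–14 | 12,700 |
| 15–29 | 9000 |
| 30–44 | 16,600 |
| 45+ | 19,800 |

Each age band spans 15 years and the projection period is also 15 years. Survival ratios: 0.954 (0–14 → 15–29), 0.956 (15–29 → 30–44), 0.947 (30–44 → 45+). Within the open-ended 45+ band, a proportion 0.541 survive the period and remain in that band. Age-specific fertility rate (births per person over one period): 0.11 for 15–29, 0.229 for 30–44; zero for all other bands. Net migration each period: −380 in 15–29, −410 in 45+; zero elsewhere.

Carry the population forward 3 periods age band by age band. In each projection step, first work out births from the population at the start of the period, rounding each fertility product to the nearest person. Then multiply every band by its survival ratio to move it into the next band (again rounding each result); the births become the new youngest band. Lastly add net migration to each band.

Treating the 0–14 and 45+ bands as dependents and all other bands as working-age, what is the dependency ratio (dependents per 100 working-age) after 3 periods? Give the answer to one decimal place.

[period 1]
Births: 9000 × 0.11 = 990  |  16600 × 0.229 = 3801 ⇒ total 4791
15–29: 12700 × 0.954 = 12116
30–44: 9000 × 0.956 = 8604
45+: 16600 × 0.947 + 19800 × 0.541 = 15720 + 10712 = 26432
Net migration: 15–29 − 380 → 11736; 45+ − 410 → 26022
End of period: [4791, 11736, 8604, 26022]
[period 2]
Births: 11736 × 0.11 = 1291  |  8604 × 0.229 = 1970 ⇒ total 3261
15–29: 4791 × 0.954 = 4571
30–44: 11736 × 0.956 = 11220
45+: 8604 × 0.947 + 26022 × 0.541 = 8148 + 14078 = 22226
Net migration: 15–29 − 380 → 4191; 45+ − 410 → 21816
End of period: [3261, 4191, 11220, 21816]
[period 3]
Births: 4191 × 0.11 = 461  |  11220 × 0.229 = 2569 ⇒ total 3030
15–29: 3261 × 0.954 = 3111
30–44: 4191 × 0.956 = 4007
45+: 11220 × 0.947 + 21816 × 0.541 = 10625 + 11802 = 22427
Net migration: 15–29 − 380 → 2731; 45+ − 410 → 22017
End of period: [3030, 2731, 4007, 22017]
Dependents (band 0–14 + band 45+) = 3030 + 22017 = 25047; working-age = 6738; ratio = 25047/6738 × 100 = 371.7

371.7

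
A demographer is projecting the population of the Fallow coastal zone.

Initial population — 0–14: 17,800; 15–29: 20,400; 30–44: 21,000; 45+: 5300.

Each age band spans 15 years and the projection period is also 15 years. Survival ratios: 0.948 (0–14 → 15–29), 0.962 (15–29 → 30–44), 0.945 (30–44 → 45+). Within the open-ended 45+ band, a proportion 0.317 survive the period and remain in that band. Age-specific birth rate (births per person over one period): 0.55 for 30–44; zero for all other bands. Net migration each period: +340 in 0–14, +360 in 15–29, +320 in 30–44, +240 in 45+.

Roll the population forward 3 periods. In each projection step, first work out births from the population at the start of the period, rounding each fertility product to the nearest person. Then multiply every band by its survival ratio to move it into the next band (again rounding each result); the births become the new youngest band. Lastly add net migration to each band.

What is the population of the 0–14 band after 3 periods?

9634

Period 1.
Births: 21000 × 0.55 = 11550
15–29: 17800 × 0.948 = 16874
30–44: 20400 × 0.962 = 19625
45+: 21000 × 0.945 + 5300 × 0.317 = 19845 + 1680 = 21525
Net migration: 0–14 + 340 → 11890; 15–29 + 360 → 17234; 30–44 + 320 → 19945; 45+ + 240 → 21765
Population now: 0–14=11890, 15–29=17234, 30–44=19945, 45+=21765
Period 2.
Births: 19945 × 0.55 = 10970
15–29: 11890 × 0.948 = 11272
30–44: 17234 × 0.962 = 16579
45+: 19945 × 0.945 + 21765 × 0.317 = 18848 + 6900 = 25748
Net migration: 0–14 + 340 → 11310; 15–29 + 360 → 11632; 30–44 + 320 → 16899; 45+ + 240 → 25988
Population now: 0–14=11310, 15–29=11632, 30–44=16899, 45+=25988
Period 3.
Births: 16899 × 0.55 = 9294
15–29: 11310 × 0.948 = 10722
30–44: 11632 × 0.962 = 11190
45+: 16899 × 0.945 + 25988 × 0.317 = 15970 + 8238 = 24208
Net migration: 0–14 + 340 → 9634; 15–29 + 360 → 11082; 30–44 + 320 → 11510; 45+ + 240 → 24448
Population now: 0–14=9634, 15–29=11082, 30–44=11510, 45+=24448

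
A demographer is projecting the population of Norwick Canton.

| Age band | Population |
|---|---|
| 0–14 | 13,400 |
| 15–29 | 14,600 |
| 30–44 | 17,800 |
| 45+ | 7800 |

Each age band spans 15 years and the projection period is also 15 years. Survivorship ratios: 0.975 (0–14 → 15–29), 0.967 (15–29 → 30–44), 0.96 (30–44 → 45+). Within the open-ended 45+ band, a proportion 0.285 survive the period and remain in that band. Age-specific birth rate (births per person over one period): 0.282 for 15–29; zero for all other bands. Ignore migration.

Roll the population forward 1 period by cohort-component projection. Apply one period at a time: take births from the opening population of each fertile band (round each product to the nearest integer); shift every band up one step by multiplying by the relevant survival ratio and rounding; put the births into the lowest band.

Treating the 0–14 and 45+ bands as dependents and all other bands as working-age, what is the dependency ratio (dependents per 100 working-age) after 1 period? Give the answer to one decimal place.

Period 1:
Births: 14600 * 0.282 = 4117
15–29: 13400 * 0.975 = 13065
30–44: 14600 * 0.967 = 14118
45+: 17800 * 0.96 + 7800 * 0.285 = 17088 + 2223 = 19311
→ [4117, 13065, 14118, 19311]
Dependents (band 0–14 + band 45+) = 4117 + 19311 = 23428; working-age = 27183; ratio = 23428/27183 × 100 = 86.2

86.2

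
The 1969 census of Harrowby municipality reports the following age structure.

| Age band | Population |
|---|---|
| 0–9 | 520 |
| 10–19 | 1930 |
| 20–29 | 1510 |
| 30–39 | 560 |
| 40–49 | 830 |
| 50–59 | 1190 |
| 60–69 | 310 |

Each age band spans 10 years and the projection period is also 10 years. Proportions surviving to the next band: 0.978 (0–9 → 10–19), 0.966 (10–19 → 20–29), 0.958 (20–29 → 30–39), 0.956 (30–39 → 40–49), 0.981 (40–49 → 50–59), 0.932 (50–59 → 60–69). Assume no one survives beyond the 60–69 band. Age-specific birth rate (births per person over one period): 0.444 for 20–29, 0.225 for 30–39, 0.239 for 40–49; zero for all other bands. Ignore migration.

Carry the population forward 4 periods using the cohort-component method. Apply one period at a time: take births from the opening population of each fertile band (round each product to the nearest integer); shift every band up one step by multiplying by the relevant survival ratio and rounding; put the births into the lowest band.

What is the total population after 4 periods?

7362

Let group 1 be 0–9 through group 7 = 60–69.
Period 1.
Births: 1510 × 0.444 = 670, 560 × 0.225 = 126, 830 × 0.239 = 198 → 994
Group 2: 520 × 0.978 = 509
Group 3: 1930 × 0.966 = 1864
Group 4: 1510 × 0.958 = 1447
Group 5: 560 × 0.956 = 535
Group 6: 830 × 0.981 = 814
Group 7: 1190 × 0.932 = 1109
End of period: [994, 509, 1864, 1447, 535, 814, 1109]
Period 2.
Births: 1864 × 0.444 = 828, 1447 × 0.225 = 326, 535 × 0.239 = 128 → 1282
Group 2: 994 × 0.978 = 972
Group 3: 509 × 0.966 = 492
Group 4: 1864 × 0.958 = 1786
Group 5: 1447 × 0.956 = 1383
Group 6: 535 × 0.981 = 525
Group 7: 814 × 0.932 = 759
End of period: [1282, 972, 492, 1786, 1383, 525, 759]
Period 3.
Births: 492 × 0.444 = 218, 1786 × 0.225 = 402, 1383 × 0.239 = 331 → 951
Group 2: 1282 × 0.978 = 1254
Group 3: 972 × 0.966 = 939
Group 4: 492 × 0.958 = 471
Group 5: 1786 × 0.956 = 1707
Group 6: 1383 × 0.981 = 1357
Group 7: 525 × 0.932 = 489
End of period: [951, 1254, 939, 471, 1707, 1357, 489]
Period 4.
Births: 939 × 0.444 = 417, 471 × 0.225 = 106, 1707 × 0.239 = 408 → 931
Group 2: 951 × 0.978 = 930
Group 3: 1254 × 0.966 = 1211
Group 4: 939 × 0.958 = 900
Group 5: 471 × 0.956 = 450
Group 6: 1707 × 0.981 = 1675
Group 7: 1357 × 0.932 = 1265
End of period: [931, 930, 1211, 900, 450, 1675, 1265]
Total after period 4: 931 + 930 + 1211 + 900 + 450 + 1675 + 1265 = 7362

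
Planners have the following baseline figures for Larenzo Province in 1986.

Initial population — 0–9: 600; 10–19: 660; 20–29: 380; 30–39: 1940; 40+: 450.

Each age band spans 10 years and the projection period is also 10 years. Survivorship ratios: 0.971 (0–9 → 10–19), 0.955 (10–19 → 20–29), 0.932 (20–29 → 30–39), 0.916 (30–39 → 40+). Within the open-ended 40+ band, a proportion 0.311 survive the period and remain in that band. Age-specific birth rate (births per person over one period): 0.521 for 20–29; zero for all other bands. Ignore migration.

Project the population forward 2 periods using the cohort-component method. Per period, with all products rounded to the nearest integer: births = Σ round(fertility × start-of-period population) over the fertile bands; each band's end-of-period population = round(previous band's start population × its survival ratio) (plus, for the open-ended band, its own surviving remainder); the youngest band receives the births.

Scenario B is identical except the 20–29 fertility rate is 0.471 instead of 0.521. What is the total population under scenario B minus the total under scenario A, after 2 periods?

(Groups numbered youngest = 1 to oldest = 5.)
— Period 1 —
Births: 380 * 0.521 = 198
Group 2: 600 * 0.971 = 583
Group 3: 660 * 0.955 = 630
Group 4: 380 * 0.932 = 354
Group 5: 1940 * 0.916 + 450 * 0.311 = 1777 + 140 = 1917
End of period: [198, 583, 630, 354, 1917]
— Period 2 —
Births: 630 * 0.521 = 328
Group 2: 198 * 0.971 = 192
Group 3: 583 * 0.955 = 557
Group 4: 630 * 0.932 = 587
Group 5: 354 * 0.916 + 1917 * 0.311 = 324 + 596 = 920
End of period: [328, 192, 557, 587, 920]
Scenario A total after 2 periods: 2584
Scenario B projection —
— Period 1 —
Births: 380 * 0.471 = 179
Group 2: 600 * 0.971 = 583
Group 3: 660 * 0.955 = 630
Group 4: 380 * 0.932 = 354
Group 5: 1940 * 0.916 + 450 * 0.311 = 1777 + 140 = 1917
End of period: [179, 583, 630, 354, 1917]
— Period 2 —
Births: 630 * 0.471 = 297
Group 2: 179 * 0.971 = 174
Group 3: 583 * 0.955 = 557
Group 4: 630 * 0.932 = 587
Group 5: 354 * 0.916 + 1917 * 0.311 = 324 + 596 = 920
End of period: [297, 174, 557, 587, 920]
Scenario B total after 2 periods: 2535
Difference B − A = 2535 − 2584 = -49

-49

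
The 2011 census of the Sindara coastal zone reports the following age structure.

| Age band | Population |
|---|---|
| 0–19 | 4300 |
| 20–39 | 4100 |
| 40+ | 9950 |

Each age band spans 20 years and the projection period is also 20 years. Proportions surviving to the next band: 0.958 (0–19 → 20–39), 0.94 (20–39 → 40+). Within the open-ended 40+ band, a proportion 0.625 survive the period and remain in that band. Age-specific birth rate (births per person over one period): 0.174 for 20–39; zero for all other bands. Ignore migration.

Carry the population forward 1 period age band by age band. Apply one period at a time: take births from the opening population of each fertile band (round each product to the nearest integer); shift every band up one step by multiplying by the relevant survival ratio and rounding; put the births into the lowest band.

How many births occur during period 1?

Let group 1 be 0–19 through group 3 = 40+.
Period 1:
Births: 4100 × 0.174 = 713
Group 2: 4300 × 0.958 = 4119
Group 3: 4100 × 0.94 + 9950 × 0.625 = 3854 + 6219 = 10073
End of period: [713, 4119, 10073]

713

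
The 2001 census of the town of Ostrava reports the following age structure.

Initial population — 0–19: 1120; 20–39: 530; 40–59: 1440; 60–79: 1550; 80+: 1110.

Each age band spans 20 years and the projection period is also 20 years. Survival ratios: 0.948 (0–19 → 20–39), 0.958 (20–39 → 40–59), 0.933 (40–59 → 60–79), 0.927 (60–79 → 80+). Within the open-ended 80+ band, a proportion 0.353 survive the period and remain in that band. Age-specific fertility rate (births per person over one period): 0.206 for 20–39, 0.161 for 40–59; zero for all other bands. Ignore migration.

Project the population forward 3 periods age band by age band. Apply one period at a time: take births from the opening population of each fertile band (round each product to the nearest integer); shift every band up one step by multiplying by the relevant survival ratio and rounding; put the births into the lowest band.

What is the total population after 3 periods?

Let group 1 be 0–19 through group 5 = 80+.
Period 1:
Births: 530 * 0.206 = 109  |  1440 * 0.161 = 232 → total 341
Group 2: 1120 * 0.948 = 1062
Group 3: 530 * 0.958 = 508
Group 4: 1440 * 0.933 = 1344
Group 5: 1550 * 0.927 + 1110 * 0.353 = 1437 + 392 = 1829
→ [341, 1062, 508, 1344, 1829]
Period 2:
Births: 1062 * 0.206 = 219  |  508 * 0.161 = 82 → total 301
Group 2: 341 * 0.948 = 323
Group 3: 1062 * 0.958 = 1017
Group 4: 508 * 0.933 = 474
Group 5: 1344 * 0.927 + 1829 * 0.353 = 1246 + 646 = 1892
→ [301, 323, 1017, 474, 1892]
Period 3:
Births: 323 * 0.206 = 67  |  1017 * 0.161 = 164 → total 231
Group 2: 301 * 0.948 = 285
Group 3: 323 * 0.958 = 309
Group 4: 1017 * 0.933 = 949
Group 5: 474 * 0.927 + 1892 * 0.353 = 439 + 668 = 1107
→ [231, 285, 309, 949, 1107]
Total after period 3: 231 + 285 + 309 + 949 + 1107 = 2881

2881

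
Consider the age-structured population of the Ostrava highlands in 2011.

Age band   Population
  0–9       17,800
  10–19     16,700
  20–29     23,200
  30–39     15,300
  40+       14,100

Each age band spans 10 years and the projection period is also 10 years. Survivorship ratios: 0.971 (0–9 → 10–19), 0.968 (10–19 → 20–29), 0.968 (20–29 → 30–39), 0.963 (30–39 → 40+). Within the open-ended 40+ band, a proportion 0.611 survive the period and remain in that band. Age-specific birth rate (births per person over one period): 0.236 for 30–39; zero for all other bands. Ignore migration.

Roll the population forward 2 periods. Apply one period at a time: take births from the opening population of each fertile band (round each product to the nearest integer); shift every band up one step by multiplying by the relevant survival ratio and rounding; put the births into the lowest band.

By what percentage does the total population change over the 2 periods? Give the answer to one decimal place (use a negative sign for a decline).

-11.5

[period 1]
Births: 15300 × 0.236 = 3611
10–19: 17800 × 0.971 = 17284
20–29: 16700 × 0.968 = 16166
30–39: 23200 × 0.968 = 22458
40+: 15300 × 0.963 + 14100 × 0.611 = 14734 + 8615 = 23349
Giving 3611 / 17284 / 16166 / 22458 / 23349.
[period 2]
Births: 22458 × 0.236 = 5300
10–19: 3611 × 0.971 = 3506
20–29: 17284 × 0.968 = 16731
30–39: 16166 × 0.968 = 15649
40+: 22458 × 0.963 + 23349 × 0.611 = 21627 + 14266 = 35893
Giving 5300 / 3506 / 16731 / 15649 / 35893.
Total: 87100 → 77079; change = -10021; percentage change = -11.5%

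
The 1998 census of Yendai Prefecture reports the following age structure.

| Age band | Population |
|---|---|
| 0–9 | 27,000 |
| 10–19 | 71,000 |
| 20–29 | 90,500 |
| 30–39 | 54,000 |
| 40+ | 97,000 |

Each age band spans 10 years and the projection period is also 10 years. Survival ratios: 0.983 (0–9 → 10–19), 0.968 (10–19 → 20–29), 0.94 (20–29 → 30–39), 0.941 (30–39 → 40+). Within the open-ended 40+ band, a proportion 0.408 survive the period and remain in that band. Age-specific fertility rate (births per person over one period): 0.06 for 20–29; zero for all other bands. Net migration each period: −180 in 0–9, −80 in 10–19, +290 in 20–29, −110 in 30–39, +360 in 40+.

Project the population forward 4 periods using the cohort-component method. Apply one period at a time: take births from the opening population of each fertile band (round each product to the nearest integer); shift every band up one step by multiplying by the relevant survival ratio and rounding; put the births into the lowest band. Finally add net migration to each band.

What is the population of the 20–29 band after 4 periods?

(Groups numbered youngest = 1 to oldest = 5.)
— Period 1 —
Births: 90500 * 0.06 = 5430
Group 2: 27000 * 0.983 = 26541
Group 3: 71000 * 0.968 = 68728
Group 4: 90500 * 0.94 = 85070
Group 5: 54000 * 0.941 + 97000 * 0.408 = 50814 + 39576 = 90390
Net migration: Group 1 − 180 → 5250; Group 2 − 80 → 26461; Group 3 + 290 → 69018; Group 4 − 110 → 84960; Group 5 + 360 → 90750
→ [5250, 26461, 69018, 84960, 90750]
— Period 2 —
Births: 69018 * 0.06 = 4141
Group 2: 5250 * 0.983 = 5161
Group 3: 26461 * 0.968 = 25614
Group 4: 69018 * 0.94 = 64877
Group 5: 84960 * 0.941 + 90750 * 0.408 = 79947 + 37026 = 116973
Net migration: Group 1 − 180 → 3961; Group 2 − 80 → 5081; Group 3 + 290 → 25904; Group 4 − 110 → 64767; Group 5 + 360 → 117333
→ [3961, 5081, 25904, 64767, 117333]
— Period 3 —
Births: 25904 * 0.06 = 1554
Group 2: 3961 * 0.983 = 3894
Group 3: 5081 * 0.968 = 4918
Group 4: 25904 * 0.94 = 24350
Group 5: 64767 * 0.941 + 117333 * 0.408 = 60946 + 47872 = 108818
Net migration: Group 1 − 180 → 1374; Group 2 − 80 → 3814; Group 3 + 290 → 5208; Group 4 − 110 → 24240; Group 5 + 360 → 109178
→ [1374, 3814, 5208, 24240, 109178]
— Period 4 —
Births: 5208 * 0.06 = 312
Group 2: 1374 * 0.983 = 1351
Group 3: 3814 * 0.968 = 3692
Group 4: 5208 * 0.94 = 4896
Group 5: 24240 * 0.941 + 109178 * 0.408 = 22810 + 44545 = 67355
Net migration: Group 1 − 180 → 132; Group 2 − 80 → 1271; Group 3 + 290 → 3982; Group 4 − 110 → 4786; Group 5 + 360 → 67715
→ [132, 1271, 3982, 4786, 67715]

3982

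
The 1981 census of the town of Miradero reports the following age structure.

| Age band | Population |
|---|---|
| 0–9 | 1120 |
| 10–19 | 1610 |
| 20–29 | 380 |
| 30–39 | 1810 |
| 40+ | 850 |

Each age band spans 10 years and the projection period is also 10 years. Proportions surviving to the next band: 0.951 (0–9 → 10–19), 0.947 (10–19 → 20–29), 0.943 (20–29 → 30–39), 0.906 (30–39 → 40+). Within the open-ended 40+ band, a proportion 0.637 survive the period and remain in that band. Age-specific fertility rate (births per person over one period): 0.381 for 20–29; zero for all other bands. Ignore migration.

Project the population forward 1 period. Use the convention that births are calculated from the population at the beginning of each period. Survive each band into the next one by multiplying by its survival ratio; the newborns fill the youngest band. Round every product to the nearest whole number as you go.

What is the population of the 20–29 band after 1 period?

1525

Period 1.
Births: 380 × 0.381 = 145
10–19: 1120 × 0.951 = 1065
20–29: 1610 × 0.947 = 1525
30–39: 380 × 0.943 = 358
40+: 1810 × 0.906 + 850 × 0.637 = 1640 + 541 = 2181
→ [145, 1065, 1525, 358, 2181]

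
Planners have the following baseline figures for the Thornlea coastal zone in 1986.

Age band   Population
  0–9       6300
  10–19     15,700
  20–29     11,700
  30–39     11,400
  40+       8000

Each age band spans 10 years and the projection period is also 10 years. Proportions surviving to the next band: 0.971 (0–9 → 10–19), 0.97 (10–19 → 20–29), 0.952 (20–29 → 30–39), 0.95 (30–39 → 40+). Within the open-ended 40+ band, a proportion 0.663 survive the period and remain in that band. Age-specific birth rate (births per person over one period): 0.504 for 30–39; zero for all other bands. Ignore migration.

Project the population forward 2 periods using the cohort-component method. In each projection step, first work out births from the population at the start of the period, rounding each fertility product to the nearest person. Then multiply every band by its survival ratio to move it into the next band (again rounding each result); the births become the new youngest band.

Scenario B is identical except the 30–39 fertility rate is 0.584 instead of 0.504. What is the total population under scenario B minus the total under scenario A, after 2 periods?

1777

Call the bands 1 to 5, youngest first.
Period 1:
Births: 11400 × 0.504 = 5746
Band 2: 6300 × 0.971 = 6117
Band 3: 15700 × 0.97 = 15229
Band 4: 11700 × 0.952 = 11138
Band 5: 11400 × 0.95 + 8000 × 0.663 = 10830 + 5304 = 16134
→ [5746, 6117, 15229, 11138, 16134]
Period 2:
Births: 11138 × 0.504 = 5614
Band 2: 5746 × 0.971 = 5579
Band 3: 6117 × 0.97 = 5933
Band 4: 15229 × 0.952 = 14498
Band 5: 11138 × 0.95 + 16134 × 0.663 = 10581 + 10697 = 21278
→ [5614, 5579, 5933, 14498, 21278]
Scenario A total after 2 periods: 52902
Scenario B projection —
Period 1:
Births: 11400 × 0.584 = 6658
Band 2: 6300 × 0.971 = 6117
Band 3: 15700 × 0.97 = 15229
Band 4: 11700 × 0.952 = 11138
Band 5: 11400 × 0.95 + 8000 × 0.663 = 10830 + 5304 = 16134
→ [6658, 6117, 15229, 11138, 16134]
Period 2:
Births: 11138 × 0.584 = 6505
Band 2: 6658 × 0.971 = 6465
Band 3: 6117 × 0.97 = 5933
Band 4: 15229 × 0.952 = 14498
Band 5: 11138 × 0.95 + 16134 × 0.663 = 10581 + 10697 = 21278
→ [6505, 6465, 5933, 14498, 21278]
Scenario B total after 2 periods: 54679
Difference B − A = 54679 − 52902 = 1777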